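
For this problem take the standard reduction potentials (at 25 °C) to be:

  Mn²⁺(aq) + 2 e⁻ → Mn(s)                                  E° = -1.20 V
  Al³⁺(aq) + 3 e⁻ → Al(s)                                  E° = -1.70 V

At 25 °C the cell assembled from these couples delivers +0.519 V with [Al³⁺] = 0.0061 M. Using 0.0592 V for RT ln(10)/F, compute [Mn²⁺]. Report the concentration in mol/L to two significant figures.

Mn²⁺/Mn is the cathode, Al³⁺/Al the anode: E°cell = +0.50 V, n = 6.
Overall reaction: 3 Mn²⁺(aq) + 2 Al(s) → 3 Mn(s) + 2 Al³⁺(aq); Q = [Al³⁺]^2/[Mn²⁺]^3.
From E = E° − (0.0592/n) log Q: log Q = (E° − E)·n/0.0592 = (+0.50 − (+0.519))·6/0.0592 = -1.9257.
So 3·log[Mn²⁺] = 2·log(0.0061) − log Q = -4.4293 − (-1.9257) = -2.5036; log[Mn²⁺] = -2.5036 / 3 = -0.8345; [Mn²⁺] = 10^(-0.8345) ≈ 0.15 M.

0.15 M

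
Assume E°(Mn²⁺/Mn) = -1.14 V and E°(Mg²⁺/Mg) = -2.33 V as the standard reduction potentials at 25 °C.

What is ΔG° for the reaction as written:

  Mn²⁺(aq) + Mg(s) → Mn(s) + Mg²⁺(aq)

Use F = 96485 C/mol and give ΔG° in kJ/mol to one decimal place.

-229.6 kJ/mol

As written, Mn²⁺/Mn is reduced (cathode) and Mg²⁺/Mg is oxidised (anode), so E°cell = (-1.14) − (-2.33) = +1.19 V.
Balancing electrons gives n = 2.
ΔG° = −nFE° = −(2)(96485)(+1.19) = -229,634 J = -229.6 kJ/mol.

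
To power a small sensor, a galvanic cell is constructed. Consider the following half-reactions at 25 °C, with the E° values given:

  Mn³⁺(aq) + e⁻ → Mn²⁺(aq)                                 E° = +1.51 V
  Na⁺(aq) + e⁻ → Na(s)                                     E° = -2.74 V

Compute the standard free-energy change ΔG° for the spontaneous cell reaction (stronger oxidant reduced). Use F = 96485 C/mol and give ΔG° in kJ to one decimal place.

-410.1 kJ

Mn³⁺/Mn²⁺ (E° = +1.51 V) is the cathode; Na⁺/Na (E° = -2.74 V) is the anode, so E°cell = +4.25 V.
Balancing electrons gives n = 1 (lcm of 1 and 1).
ΔG° = −nFE° = −(1)(96485)(+4.25) = -410,061 J = -410.1 kJ.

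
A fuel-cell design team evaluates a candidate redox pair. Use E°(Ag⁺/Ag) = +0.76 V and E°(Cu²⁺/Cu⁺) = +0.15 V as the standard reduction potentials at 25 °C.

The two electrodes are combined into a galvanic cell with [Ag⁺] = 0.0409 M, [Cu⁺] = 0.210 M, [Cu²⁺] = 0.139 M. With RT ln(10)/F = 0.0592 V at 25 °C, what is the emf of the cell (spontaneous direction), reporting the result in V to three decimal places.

+0.538 V

Ag⁺/Ag is the cathode (higher E°), Cu²⁺/Cu⁺ the anode: E°cell = +0.76 − (+0.15) = +0.61 V, n = 1.
Overall: Ag⁺(aq) + Cu⁺(aq) → Ag(s) + Cu²⁺(aq)
Q = [Cu²⁺] / ([Ag⁺]·[Cu⁺]); log Q = 1.209.
E = E° − (0.0592/n) log Q = +0.61 − (0.0592/1)(1.209) = +0.538 V.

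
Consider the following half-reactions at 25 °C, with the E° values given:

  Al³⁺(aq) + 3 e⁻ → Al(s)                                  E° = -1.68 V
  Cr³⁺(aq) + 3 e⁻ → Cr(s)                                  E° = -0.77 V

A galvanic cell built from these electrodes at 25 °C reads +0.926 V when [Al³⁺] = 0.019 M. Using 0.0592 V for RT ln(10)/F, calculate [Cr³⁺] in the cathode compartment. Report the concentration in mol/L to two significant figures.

Cr³⁺/Cr is the cathode, Al³⁺/Al the anode: E°cell = +0.91 V, n = 3.
Overall reaction: Cr³⁺(aq) + Al(s) → Cr(s) + Al³⁺(aq); Q = [Al³⁺]^1/[Cr³⁺]^1.
From E = E° − (0.0592/n) log Q: log Q = (E° − E)·n/0.0592 = (+0.91 − (+0.926))·3/0.0592 = -0.8108.
So 1·log[Cr³⁺] = 1·log(0.019) − log Q = -1.7212 − (-0.8108) = -0.9104; [Cr³⁺] = 10^(-0.9104) ≈ 0.12 M.

0.12 M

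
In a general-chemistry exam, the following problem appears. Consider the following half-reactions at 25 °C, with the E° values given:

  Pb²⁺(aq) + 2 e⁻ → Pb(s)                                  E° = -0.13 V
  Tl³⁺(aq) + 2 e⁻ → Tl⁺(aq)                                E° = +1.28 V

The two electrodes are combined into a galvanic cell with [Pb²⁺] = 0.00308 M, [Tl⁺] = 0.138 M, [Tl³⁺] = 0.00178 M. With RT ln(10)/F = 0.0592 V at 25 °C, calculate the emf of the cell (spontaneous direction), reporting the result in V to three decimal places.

Tl³⁺/Tl⁺ is the cathode (higher E°), Pb²⁺/Pb the anode: E°cell = +1.28 − (-0.13) = +1.41 V, n = 2.
Overall: Tl³⁺(aq) + Pb(s) → Tl⁺(aq) + Pb²⁺(aq)
Q = [Tl⁺]·[Pb²⁺] / ([Tl³⁺]); log Q = -0.622.
E = E° − (0.0592/n) log Q = +1.41 − (0.0592/2)(-0.622) = +1.428 V.

+1.428 V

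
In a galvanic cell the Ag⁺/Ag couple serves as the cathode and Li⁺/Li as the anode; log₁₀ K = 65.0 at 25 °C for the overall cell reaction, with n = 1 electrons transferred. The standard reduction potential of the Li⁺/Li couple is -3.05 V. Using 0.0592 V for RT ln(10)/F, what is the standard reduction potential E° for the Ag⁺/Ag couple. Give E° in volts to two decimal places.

E°cell = (0.0592/n)·log K = (0.0592/1)(65.0) = +3.848 V.
Since Ag⁺/Ag is the cathode and Li⁺/Li the anode, E°cell = E°(Ag⁺/Ag) − E°(Li⁺/Li).
So E°(Ag⁺/Ag) = E°cell + E°(Li⁺/Li) = +3.848 + (-3.05) = +0.80 V.

+0.80 V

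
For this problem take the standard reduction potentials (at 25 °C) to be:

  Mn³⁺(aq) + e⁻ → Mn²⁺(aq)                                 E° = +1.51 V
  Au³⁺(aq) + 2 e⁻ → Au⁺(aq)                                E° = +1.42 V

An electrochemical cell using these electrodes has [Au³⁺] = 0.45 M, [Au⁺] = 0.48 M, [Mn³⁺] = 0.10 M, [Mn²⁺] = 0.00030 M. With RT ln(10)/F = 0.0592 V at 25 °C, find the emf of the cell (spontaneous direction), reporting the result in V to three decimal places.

+0.240 V

Mn³⁺/Mn²⁺ is the cathode (higher E°), Au³⁺/Au⁺ the anode: E°cell = +1.51 − (+1.42) = +0.09 V, n = 2.
Overall: 2 Mn³⁺(aq) + Au⁺(aq) → 2 Mn²⁺(aq) + Au³⁺(aq)
Q = [Mn²⁺]^2·[Au³⁺] / ([Mn³⁺]^2·[Au⁺]); log Q = -5.074.
E = E° − (0.0592/n) log Q = +0.09 − (0.0592/2)(-5.074) = +0.240 V.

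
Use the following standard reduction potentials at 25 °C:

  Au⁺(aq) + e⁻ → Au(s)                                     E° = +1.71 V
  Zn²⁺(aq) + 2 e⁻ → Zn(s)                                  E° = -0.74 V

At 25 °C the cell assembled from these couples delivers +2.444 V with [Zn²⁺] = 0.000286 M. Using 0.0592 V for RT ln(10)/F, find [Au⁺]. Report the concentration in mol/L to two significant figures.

0.013 M

Au⁺/Au is the cathode, Zn²⁺/Zn the anode: E°cell = +2.45 V, n = 2.
Overall reaction: 2 Au⁺(aq) + Zn(s) → 2 Au(s) + Zn²⁺(aq); Q = [Zn²⁺]^1/[Au⁺]^2.
From E = E° − (0.0592/n) log Q: log Q = (E° − E)·n/0.0592 = (+2.45 − (+2.444))·2/0.0592 = 0.2027.
So 2·log[Au⁺] = 1·log(0.000286) − log Q = -3.5436 − (0.2027) = -3.7463; log[Au⁺] = -3.7463 / 2 = -1.8732; [Au⁺] = 10^(-1.8732) ≈ 0.013 M.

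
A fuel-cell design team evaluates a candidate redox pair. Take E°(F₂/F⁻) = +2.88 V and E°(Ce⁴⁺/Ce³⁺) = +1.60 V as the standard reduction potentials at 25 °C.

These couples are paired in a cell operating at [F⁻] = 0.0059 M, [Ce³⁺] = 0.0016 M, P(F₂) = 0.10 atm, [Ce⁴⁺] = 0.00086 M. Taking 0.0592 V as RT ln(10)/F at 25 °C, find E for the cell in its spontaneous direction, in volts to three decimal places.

F₂/F⁻ is the cathode (higher E°), Ce⁴⁺/Ce³⁺ the anode: E°cell = +2.88 − (+1.60) = +1.28 V, n = 2.
Overall: F₂(g) + 2 Ce³⁺(aq) → 2 F⁻(aq) + 2 Ce⁴⁺(aq)
Q = [F⁻]^2·[Ce⁴⁺]^2 / (P(F₂)·[Ce³⁺]^2); log Q = -3.998.
E = E° − (0.0592/n) log Q = +1.28 − (0.0592/2)(-3.998) = +1.398 V.

+1.398 V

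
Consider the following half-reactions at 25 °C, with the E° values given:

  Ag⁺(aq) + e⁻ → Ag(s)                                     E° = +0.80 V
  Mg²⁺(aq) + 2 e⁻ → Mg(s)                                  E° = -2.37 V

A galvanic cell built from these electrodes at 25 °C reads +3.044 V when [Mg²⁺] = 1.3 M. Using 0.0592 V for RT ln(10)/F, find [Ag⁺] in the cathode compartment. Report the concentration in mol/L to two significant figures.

Ag⁺/Ag is the cathode, Mg²⁺/Mg the anode: E°cell = +3.17 V, n = 2.
Overall reaction: 2 Ag⁺(aq) + Mg(s) → 2 Ag(s) + Mg²⁺(aq); Q = [Mg²⁺]^1/[Ag⁺]^2.
From E = E° − (0.0592/n) log Q: log Q = (E° − E)·n/0.0592 = (+3.17 − (+3.044))·2/0.0592 = 4.2568.
So 2·log[Ag⁺] = 1·log(1.3) − log Q = 0.1139 − (4.2568) = -4.1429; log[Ag⁺] = -4.1429 / 2 = -2.0715; [Ag⁺] = 10^(-2.0715) ≈ 0.0085 M.

0.0085 M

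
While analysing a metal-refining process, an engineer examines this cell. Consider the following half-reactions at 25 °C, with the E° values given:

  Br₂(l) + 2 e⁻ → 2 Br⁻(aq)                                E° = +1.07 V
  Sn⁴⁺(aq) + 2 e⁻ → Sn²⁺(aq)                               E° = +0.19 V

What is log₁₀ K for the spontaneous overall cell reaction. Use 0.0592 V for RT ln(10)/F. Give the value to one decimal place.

Cathode: Br₂/Br⁻; anode: Sn⁴⁺/Sn²⁺. E°cell = +0.88 V, n = 2.
log K = nE°cell / 0.0592 = (2)(+0.88) / 0.0592 = 29.7.

29.7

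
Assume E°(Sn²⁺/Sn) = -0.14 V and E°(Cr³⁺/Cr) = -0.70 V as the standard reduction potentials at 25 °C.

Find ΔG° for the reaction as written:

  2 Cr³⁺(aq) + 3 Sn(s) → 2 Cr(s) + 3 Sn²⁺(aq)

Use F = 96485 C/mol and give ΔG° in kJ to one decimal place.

As written, Cr³⁺/Cr is reduced (cathode) and Sn²⁺/Sn is oxidised (anode), so E°cell = (-0.70) − (-0.14) = -0.56 V.
Balancing electrons gives n = 6.
ΔG° = −nFE° = −(6)(96485)(-0.56) = 324,190 J = +324.2 kJ.

+324.2 kJ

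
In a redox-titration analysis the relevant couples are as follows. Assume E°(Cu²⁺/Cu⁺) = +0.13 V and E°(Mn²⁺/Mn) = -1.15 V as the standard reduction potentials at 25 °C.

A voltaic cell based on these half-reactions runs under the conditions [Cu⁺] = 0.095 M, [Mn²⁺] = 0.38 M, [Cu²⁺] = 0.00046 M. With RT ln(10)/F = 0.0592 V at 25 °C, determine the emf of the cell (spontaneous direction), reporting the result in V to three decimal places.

+1.155 V

Cu²⁺/Cu⁺ is the cathode (higher E°), Mn²⁺/Mn the anode: E°cell = +0.13 − (-1.15) = +1.28 V, n = 2.
Overall: 2 Cu²⁺(aq) + Mn(s) → 2 Cu⁺(aq) + Mn²⁺(aq)
Q = [Cu⁺]^2·[Mn²⁺] / ([Cu²⁺]^2); log Q = 4.210.
E = E° − (0.0592/n) log Q = +1.28 − (0.0592/2)(4.210) = +1.155 V.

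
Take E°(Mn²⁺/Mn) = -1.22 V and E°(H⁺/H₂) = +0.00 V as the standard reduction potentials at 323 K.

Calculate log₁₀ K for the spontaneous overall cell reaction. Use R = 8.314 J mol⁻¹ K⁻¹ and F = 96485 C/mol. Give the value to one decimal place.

38.1

Cathode: H⁺/H₂; anode: Mn²⁺/Mn. E°cell = (+0.00) − (-1.22) = +1.22 V, with n = 2.
ΔG° = −nFE° = −RT ln K, so ln K = nFE°/(RT) = (2)(96485)(+1.22) / ((8.314)(323)) = 87.667.
log₁₀ K = 87.667 / ln 10 = 38.1.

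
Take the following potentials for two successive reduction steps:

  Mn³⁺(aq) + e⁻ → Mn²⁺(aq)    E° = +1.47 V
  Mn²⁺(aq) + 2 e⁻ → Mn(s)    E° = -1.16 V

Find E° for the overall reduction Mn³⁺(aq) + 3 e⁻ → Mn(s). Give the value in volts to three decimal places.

Since ΔG° = −nFE° is additive over sequential reductions, n₃E°₃ = n₁E°₁ + n₂E°₂.
E°₃ = (1×+1.47 + 2×-1.16) / 3 = (-0.850) / 3 = -0.283 V.
Simply averaging or adding the two E° values would be wrong; the electron-weighted sum is required.

-0.283 V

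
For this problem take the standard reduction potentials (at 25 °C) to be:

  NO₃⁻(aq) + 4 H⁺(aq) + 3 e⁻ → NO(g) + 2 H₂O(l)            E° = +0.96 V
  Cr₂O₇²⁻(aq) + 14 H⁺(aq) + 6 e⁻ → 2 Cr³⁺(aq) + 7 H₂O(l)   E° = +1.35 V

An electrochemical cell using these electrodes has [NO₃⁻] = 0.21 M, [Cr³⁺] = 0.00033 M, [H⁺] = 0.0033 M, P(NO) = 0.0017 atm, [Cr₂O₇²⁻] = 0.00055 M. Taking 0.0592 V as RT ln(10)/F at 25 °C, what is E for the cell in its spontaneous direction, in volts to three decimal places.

Cr₂O₇²⁻/Cr³⁺ is the cathode (higher E°), NO₃⁻/NO the anode: E°cell = +1.35 − (+0.96) = +0.39 V, n = 6.
Overall: Cr₂O₇²⁻(aq) + 6 H⁺(aq) + 2 NO(g) → 2 Cr³⁺(aq) + 3 H₂O(l) + 2 NO₃⁻(aq)
Q = [Cr³⁺]^2·[NO₃⁻]^2 / ([Cr₂O₇²⁻]·[H⁺]^6·P(NO)^2); log Q = 15.369.
E = E° − (0.0592/n) log Q = +0.39 − (0.0592/6)(15.369) = +0.238 V.

+0.238 V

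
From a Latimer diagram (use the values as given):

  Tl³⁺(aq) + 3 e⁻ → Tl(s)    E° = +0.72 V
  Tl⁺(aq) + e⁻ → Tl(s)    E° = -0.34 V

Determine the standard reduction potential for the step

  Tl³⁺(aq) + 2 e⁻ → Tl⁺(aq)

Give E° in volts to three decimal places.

Sequential free energies add, so n₃E°₃ = n₁E°₁ + n₂E°₂.
With n₃ = 3, and the known step contributing 1×(-0.34) V, the unknown satisfies 2·E° = 3×(+0.72) − 1×(-0.34) = +2.500.
E° = +2.500 / 2 = +1.250 V.

+1.250 V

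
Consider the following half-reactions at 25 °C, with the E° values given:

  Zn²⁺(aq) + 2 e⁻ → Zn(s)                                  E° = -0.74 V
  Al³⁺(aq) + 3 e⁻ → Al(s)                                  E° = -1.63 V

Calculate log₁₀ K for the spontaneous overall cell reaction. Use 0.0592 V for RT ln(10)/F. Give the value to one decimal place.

Cathode: Zn²⁺/Zn; anode: Al³⁺/Al. E°cell = +0.89 V, n = 6.
log K = nE°cell / 0.0592 = (6)(+0.89) / 0.0592 = 90.2.

90.2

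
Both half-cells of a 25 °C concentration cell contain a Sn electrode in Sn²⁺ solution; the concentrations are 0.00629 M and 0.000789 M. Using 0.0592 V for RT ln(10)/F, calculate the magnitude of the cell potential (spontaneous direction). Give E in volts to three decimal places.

For a concentration cell E°cell = 0. The 0.00629 M side is the cathode (reduction is favoured where [Sn²⁺] is higher).
With n = 2, E = −(0.0592/2) log([Sn²⁺]ₐₙ/[Sn²⁺]꜀ₐₜ) = −(0.0592/2) log(0.000789/0.00629) = −(0.0592/2)(-0.902) = +0.027 V.

+0.027 V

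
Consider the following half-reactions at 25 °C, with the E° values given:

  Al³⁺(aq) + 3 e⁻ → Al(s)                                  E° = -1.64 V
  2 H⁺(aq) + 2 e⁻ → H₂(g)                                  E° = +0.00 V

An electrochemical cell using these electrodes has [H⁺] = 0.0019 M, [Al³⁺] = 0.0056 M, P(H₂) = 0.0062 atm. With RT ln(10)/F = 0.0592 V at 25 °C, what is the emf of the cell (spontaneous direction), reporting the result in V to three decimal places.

+1.589 V

H⁺/H₂ is the cathode (higher E°), Al³⁺/Al the anode: E°cell = +0.00 − (-1.64) = +1.64 V, n = 6.
Overall: 6 H⁺(aq) + 2 Al(s) → 3 H₂(g) + 2 Al³⁺(aq)
Q = P(H₂)^3·[Al³⁺]^2 / ([H⁺]^6); log Q = 5.201.
E = E° − (0.0592/n) log Q = +1.64 − (0.0592/6)(5.201) = +1.589 V.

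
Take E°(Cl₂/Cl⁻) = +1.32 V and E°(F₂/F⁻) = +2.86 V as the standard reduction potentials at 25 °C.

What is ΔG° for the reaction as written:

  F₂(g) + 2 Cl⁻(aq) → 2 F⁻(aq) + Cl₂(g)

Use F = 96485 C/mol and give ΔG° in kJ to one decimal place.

As written, F₂/F⁻ is reduced (cathode) and Cl₂/Cl⁻ is oxidised (anode), so E°cell = (+2.86) − (+1.32) = +1.54 V.
Balancing electrons gives n = 2.
ΔG° = −nFE° = −(2)(96485)(+1.54) = -297,174 J = -297.2 kJ.

-297.2 kJ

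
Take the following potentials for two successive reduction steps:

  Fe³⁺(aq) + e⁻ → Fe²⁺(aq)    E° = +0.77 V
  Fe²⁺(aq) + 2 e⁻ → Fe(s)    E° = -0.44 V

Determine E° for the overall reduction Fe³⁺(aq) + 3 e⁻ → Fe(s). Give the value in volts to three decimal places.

-0.037 V

Standard free energies of sequential steps add: ΔG°₃ = ΔG°₁ + ΔG°₂, so n₃E°₃ = n₁E°₁ + n₂E°₂.
E°₃ = (1×+0.77 + 2×-0.44) / 3 = (-0.110) / 3 = -0.037 V.
Simply averaging or adding the two E° values would be wrong; the electron-weighted sum is required.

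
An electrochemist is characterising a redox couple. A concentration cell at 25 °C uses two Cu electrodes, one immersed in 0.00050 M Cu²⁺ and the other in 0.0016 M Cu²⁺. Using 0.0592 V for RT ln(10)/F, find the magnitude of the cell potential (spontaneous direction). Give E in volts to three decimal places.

For a concentration cell E°cell = 0. The 0.0016 M side is the cathode (reduction is favoured where [Cu²⁺] is higher).
With n = 2, E = −(0.0592/2) log([Cu²⁺]ₐₙ/[Cu²⁺]꜀ₐₜ) = −(0.0592/2) log(0.0005/0.0016) = −(0.0592/2)(-0.505) = +0.015 V.

+0.015 V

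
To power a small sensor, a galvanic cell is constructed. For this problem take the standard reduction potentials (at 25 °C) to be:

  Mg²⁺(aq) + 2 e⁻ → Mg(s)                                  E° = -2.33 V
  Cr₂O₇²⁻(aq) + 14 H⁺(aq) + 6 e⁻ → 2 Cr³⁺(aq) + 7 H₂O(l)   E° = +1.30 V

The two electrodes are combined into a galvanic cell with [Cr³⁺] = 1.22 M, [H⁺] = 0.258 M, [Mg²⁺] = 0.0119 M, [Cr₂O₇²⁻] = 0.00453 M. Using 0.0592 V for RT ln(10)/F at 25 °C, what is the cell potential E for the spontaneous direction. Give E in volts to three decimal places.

+3.581 V

Cr₂O₇²⁻/Cr³⁺ is the cathode (higher E°), Mg²⁺/Mg the anode: E°cell = +1.30 − (-2.33) = +3.63 V, n = 6.
Overall: Cr₂O₇²⁻(aq) + 14 H⁺(aq) + 3 Mg(s) → 2 Cr³⁺(aq) + 7 H₂O(l) + 3 Mg²⁺(aq)
Q = [Cr³⁺]^2·[Mg²⁺]^3 / ([Cr₂O₇²⁻]·[H⁺]^14); log Q = 4.981.
E = E° − (0.0592/n) log Q = +3.63 − (0.0592/6)(4.981) = +3.581 V.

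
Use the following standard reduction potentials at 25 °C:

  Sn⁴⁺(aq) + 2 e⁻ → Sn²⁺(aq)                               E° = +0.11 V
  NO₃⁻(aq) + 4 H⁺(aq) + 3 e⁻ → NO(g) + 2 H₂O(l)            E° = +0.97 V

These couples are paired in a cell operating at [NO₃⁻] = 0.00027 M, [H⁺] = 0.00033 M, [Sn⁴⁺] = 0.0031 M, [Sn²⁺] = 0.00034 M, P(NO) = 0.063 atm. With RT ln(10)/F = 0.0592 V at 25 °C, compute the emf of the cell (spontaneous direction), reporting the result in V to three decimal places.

NO₃⁻/NO is the cathode (higher E°), Sn⁴⁺/Sn²⁺ the anode: E°cell = +0.97 − (+0.11) = +0.86 V, n = 6.
Overall: 2 NO₃⁻(aq) + 8 H⁺(aq) + 3 Sn²⁺(aq) → 2 NO(g) + 4 H₂O(l) + 3 Sn⁴⁺(aq)
Q = P(NO)^2·[Sn⁴⁺]^3 / ([NO₃⁻]^2·[H⁺]^8·[Sn²⁺]^3); log Q = 35.467.
E = E° − (0.0592/n) log Q = +0.86 − (0.0592/6)(35.467) = +0.510 V.

+0.510 V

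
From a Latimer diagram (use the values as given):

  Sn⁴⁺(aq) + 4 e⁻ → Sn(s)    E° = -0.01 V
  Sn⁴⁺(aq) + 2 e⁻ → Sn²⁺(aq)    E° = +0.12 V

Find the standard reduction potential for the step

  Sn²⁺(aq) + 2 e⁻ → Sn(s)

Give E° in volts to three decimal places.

Sequential free energies add, so n₃E°₃ = n₁E°₁ + n₂E°₂.
With n₃ = 4, and the known step contributing 2×(+0.12) V, the unknown satisfies 2·E° = 4×(-0.01) − 2×(+0.12) = -0.280.
E° = -0.280 / 2 = -0.140 V.

-0.140 V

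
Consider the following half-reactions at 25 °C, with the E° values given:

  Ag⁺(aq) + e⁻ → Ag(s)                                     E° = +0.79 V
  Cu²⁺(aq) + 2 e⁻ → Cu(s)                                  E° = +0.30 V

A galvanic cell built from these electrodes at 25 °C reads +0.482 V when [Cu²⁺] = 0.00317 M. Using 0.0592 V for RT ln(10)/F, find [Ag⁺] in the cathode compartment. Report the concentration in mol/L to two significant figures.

0.041 M

Ag⁺/Ag is the cathode, Cu²⁺/Cu the anode: E°cell = +0.49 V, n = 2.
Overall reaction: 2 Ag⁺(aq) + Cu(s) → 2 Ag(s) + Cu²⁺(aq); Q = [Cu²⁺]^1/[Ag⁺]^2.
From E = E° − (0.0592/n) log Q: log Q = (E° − E)·n/0.0592 = (+0.49 − (+0.482))·2/0.0592 = 0.2703.
So 2·log[Ag⁺] = 1·log(0.00317) − log Q = -2.4989 − (0.2703) = -2.7692; log[Ag⁺] = -2.7692 / 2 = -1.3846; [Ag⁺] = 10^(-1.3846) ≈ 0.041 M.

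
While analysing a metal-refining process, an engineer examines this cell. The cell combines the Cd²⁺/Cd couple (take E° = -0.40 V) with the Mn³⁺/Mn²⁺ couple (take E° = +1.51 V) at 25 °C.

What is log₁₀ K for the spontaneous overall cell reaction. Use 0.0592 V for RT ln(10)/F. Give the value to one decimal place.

64.5

Cathode: Mn³⁺/Mn²⁺; anode: Cd²⁺/Cd. E°cell = +1.91 V, n = 2.
log K = nE°cell / 0.0592 = (2)(+1.91) / 0.0592 = 64.5.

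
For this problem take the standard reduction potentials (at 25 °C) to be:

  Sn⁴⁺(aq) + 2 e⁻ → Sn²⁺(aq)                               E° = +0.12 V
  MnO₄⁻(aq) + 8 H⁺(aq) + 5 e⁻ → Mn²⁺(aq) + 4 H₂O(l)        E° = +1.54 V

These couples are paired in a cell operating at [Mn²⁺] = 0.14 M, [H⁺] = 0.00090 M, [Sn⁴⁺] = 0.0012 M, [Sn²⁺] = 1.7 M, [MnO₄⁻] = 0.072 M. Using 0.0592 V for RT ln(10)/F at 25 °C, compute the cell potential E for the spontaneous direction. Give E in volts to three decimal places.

MnO₄⁻/Mn²⁺ is the cathode (higher E°), Sn⁴⁺/Sn²⁺ the anode: E°cell = +1.54 − (+0.12) = +1.42 V, n = 10.
Overall: 2 MnO₄⁻(aq) + 16 H⁺(aq) + 5 Sn²⁺(aq) → 2 Mn²⁺(aq) + 8 H₂O(l) + 5 Sn⁴⁺(aq)
Q = [Mn²⁺]^2·[Sn⁴⁺]^5 / ([MnO₄⁻]^2·[H⁺]^16·[Sn²⁺]^5); log Q = 33.553.
E = E° − (0.0592/n) log Q = +1.42 − (0.0592/10)(33.553) = +1.221 V.

+1.221 V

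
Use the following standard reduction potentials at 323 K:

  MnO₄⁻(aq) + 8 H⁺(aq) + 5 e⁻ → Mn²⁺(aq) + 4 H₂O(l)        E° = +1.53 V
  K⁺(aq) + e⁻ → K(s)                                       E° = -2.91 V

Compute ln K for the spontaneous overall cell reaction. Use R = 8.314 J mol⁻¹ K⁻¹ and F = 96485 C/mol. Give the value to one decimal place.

Cathode: MnO₄⁻/Mn²⁺; anode: K⁺/K. E°cell = (+1.53) − (-2.91) = +4.44 V, with n = 5.
ΔG° = −nFE° = −RT ln K, so ln K = nFE°/(RT) = (5)(96485)(+4.44) / ((8.314)(323)) = 797.628.

797.6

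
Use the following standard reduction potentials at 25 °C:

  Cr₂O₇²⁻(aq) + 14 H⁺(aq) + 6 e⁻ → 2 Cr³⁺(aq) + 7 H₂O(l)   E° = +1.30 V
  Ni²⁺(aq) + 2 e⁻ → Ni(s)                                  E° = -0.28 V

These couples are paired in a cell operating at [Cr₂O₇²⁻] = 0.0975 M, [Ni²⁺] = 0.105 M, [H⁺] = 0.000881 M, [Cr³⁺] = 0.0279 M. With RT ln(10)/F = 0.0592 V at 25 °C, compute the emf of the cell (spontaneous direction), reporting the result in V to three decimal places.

Cr₂O₇²⁻/Cr³⁺ is the cathode (higher E°), Ni²⁺/Ni the anode: E°cell = +1.30 − (-0.28) = +1.58 V, n = 6.
Overall: Cr₂O₇²⁻(aq) + 14 H⁺(aq) + 3 Ni(s) → 2 Cr³⁺(aq) + 7 H₂O(l) + 3 Ni²⁺(aq)
Q = [Cr³⁺]^2·[Ni²⁺]^3 / ([Cr₂O₇²⁻]·[H⁺]^14); log Q = 37.736.
E = E° − (0.0592/n) log Q = +1.58 − (0.0592/6)(37.736) = +1.208 V.

+1.208 V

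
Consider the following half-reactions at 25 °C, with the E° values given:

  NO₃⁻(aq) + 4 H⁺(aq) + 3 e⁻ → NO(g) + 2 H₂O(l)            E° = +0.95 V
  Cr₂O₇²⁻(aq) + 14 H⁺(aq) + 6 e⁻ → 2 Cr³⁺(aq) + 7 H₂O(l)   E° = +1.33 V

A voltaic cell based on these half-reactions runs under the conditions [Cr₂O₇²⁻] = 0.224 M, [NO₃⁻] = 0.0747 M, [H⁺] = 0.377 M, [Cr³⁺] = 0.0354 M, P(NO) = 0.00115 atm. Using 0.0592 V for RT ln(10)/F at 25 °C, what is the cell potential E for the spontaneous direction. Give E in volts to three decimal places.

Cr₂O₇²⁻/Cr³⁺ is the cathode (higher E°), NO₃⁻/NO the anode: E°cell = +1.33 − (+0.95) = +0.38 V, n = 6.
Overall: Cr₂O₇²⁻(aq) + 6 H⁺(aq) + 2 NO(g) → 2 Cr³⁺(aq) + 3 H₂O(l) + 2 NO₃⁻(aq)
Q = [Cr³⁺]^2·[NO₃⁻]^2 / ([Cr₂O₇²⁻]·[H⁺]^6·P(NO)^2); log Q = 3.915.
E = E° − (0.0592/n) log Q = +0.38 − (0.0592/6)(3.915) = +0.341 V.

+0.341 V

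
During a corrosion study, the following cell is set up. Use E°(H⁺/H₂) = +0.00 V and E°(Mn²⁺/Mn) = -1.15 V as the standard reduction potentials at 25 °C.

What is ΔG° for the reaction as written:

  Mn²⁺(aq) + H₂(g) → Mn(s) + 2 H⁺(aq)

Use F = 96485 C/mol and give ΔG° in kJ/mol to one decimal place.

+221.9 kJ/mol

As written, Mn²⁺/Mn is reduced (cathode) and H⁺/H₂ is oxidised (anode), so E°cell = (-1.15) − (+0.00) = -1.15 V.
Balancing electrons gives n = 2.
ΔG° = −nFE° = −(2)(96485)(-1.15) = 221,915 J = +221.9 kJ/mol.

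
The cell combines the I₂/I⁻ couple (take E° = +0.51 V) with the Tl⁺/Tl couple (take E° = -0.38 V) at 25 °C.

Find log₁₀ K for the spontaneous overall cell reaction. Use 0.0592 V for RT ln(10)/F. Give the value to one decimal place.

30.1

Cathode: I₂/I⁻; anode: Tl⁺/Tl. E°cell = +0.89 V, n = 2.
log K = nE°cell / 0.0592 = (2)(+0.89) / 0.0592 = 30.1.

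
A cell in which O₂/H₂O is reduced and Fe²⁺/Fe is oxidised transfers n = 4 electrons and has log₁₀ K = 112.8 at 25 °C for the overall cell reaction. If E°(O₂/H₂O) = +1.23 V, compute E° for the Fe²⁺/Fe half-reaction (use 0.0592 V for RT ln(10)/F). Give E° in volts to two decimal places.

E°cell = (0.0592/n)·log K = (0.0592/4)(112.8) = +1.669 V.
Since O₂/H₂O is the cathode and Fe²⁺/Fe the anode, E°cell = E°(O₂/H₂O) − E°(Fe²⁺/Fe).
So E°(Fe²⁺/Fe) = E°(O₂/H₂O) − E°cell = (+1.23) − (+1.669) = -0.44 V.

-0.44 V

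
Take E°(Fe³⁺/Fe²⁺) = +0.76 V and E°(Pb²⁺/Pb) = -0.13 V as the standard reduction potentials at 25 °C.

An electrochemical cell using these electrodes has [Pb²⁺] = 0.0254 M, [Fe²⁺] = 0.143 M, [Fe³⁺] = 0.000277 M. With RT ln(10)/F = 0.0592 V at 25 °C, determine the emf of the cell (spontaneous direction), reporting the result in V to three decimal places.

+0.777 V

Fe³⁺/Fe²⁺ is the cathode (higher E°), Pb²⁺/Pb the anode: E°cell = +0.76 − (-0.13) = +0.89 V, n = 2.
Overall: 2 Fe³⁺(aq) + Pb(s) → 2 Fe²⁺(aq) + Pb²⁺(aq)
Q = [Fe²⁺]^2·[Pb²⁺] / ([Fe³⁺]^2); log Q = 3.831.
E = E° − (0.0592/n) log Q = +0.89 − (0.0592/2)(3.831) = +0.777 V.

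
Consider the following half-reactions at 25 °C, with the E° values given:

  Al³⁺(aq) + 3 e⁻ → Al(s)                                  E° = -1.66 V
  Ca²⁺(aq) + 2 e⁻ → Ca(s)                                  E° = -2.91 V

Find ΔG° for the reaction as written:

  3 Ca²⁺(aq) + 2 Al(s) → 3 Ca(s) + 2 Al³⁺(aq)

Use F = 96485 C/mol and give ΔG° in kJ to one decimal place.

As written, Ca²⁺/Ca is reduced (cathode) and Al³⁺/Al is oxidised (anode), so E°cell = (-2.91) − (-1.66) = -1.25 V.
Balancing electrons gives n = 6.
ΔG° = −nFE° = −(6)(96485)(-1.25) = 723,638 J = +723.6 kJ.

+723.6 kJ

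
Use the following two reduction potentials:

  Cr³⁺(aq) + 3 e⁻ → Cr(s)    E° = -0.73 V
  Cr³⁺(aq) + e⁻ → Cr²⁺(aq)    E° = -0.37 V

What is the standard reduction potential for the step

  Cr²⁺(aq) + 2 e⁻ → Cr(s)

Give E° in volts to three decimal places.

Sequential free energies add, so n₃E°₃ = n₁E°₁ + n₂E°₂.
With n₃ = 3, and the known step contributing 1×(-0.37) V, the unknown satisfies 2·E° = 3×(-0.73) − 1×(-0.37) = -1.820.
E° = -1.820 / 2 = -0.910 V.

-0.910 V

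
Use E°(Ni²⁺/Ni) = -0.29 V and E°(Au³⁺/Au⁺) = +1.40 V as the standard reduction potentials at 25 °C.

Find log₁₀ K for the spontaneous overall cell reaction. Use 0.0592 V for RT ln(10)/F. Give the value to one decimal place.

57.1

Cathode: Au³⁺/Au⁺; anode: Ni²⁺/Ni. E°cell = +1.69 V, n = 2.
log K = nE°cell / 0.0592 = (2)(+1.69) / 0.0592 = 57.1.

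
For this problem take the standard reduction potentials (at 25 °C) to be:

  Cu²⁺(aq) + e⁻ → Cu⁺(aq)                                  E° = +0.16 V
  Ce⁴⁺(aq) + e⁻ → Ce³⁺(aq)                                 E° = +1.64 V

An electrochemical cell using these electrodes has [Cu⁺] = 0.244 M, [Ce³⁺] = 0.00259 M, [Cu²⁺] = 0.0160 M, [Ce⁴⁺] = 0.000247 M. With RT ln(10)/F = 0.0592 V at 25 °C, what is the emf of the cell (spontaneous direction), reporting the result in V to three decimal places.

Ce⁴⁺/Ce³⁺ is the cathode (higher E°), Cu²⁺/Cu⁺ the anode: E°cell = +1.64 − (+0.16) = +1.48 V, n = 1.
Overall: Ce⁴⁺(aq) + Cu⁺(aq) → Ce³⁺(aq) + Cu²⁺(aq)
Q = [Ce³⁺]·[Cu²⁺] / ([Ce⁴⁺]·[Cu⁺]); log Q = -0.163.
E = E° − (0.0592/n) log Q = +1.48 − (0.0592/1)(-0.163) = +1.490 V.

+1.490 V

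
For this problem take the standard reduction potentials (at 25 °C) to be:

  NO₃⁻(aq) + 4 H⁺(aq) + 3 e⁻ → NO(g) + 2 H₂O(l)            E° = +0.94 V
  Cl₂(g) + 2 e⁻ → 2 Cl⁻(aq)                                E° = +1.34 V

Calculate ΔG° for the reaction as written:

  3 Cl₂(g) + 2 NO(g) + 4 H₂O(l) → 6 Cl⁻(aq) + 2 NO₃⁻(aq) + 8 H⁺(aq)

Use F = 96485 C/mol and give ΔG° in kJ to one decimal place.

-231.6 kJ

As written, Cl₂/Cl⁻ is reduced (cathode) and NO₃⁻/NO is oxidised (anode), so E°cell = (+1.34) − (+0.94) = +0.40 V.
Balancing electrons gives n = 6.
ΔG° = −nFE° = −(6)(96485)(+0.40) = -231,564 J = -231.6 kJ.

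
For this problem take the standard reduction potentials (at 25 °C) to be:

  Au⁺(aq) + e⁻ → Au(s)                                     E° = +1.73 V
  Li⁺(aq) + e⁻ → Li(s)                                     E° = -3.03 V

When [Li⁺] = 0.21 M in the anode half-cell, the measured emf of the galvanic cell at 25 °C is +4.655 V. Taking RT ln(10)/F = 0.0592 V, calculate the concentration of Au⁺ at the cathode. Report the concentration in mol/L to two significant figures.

Au⁺/Au is the cathode, Li⁺/Li the anode: E°cell = +4.76 V, n = 1.
Overall reaction: Au⁺(aq) + Li(s) → Au(s) + Li⁺(aq); Q = [Li⁺]^1/[Au⁺]^1.
From E = E° − (0.0592/n) log Q: log Q = (E° − E)·n/0.0592 = (+4.76 − (+4.655))·1/0.0592 = 1.7736.
So 1·log[Au⁺] = 1·log(0.21) − log Q = -0.6778 − (1.7736) = -2.4514; [Au⁺] = 10^(-2.4514) ≈ 0.0035 M.

0.0035 M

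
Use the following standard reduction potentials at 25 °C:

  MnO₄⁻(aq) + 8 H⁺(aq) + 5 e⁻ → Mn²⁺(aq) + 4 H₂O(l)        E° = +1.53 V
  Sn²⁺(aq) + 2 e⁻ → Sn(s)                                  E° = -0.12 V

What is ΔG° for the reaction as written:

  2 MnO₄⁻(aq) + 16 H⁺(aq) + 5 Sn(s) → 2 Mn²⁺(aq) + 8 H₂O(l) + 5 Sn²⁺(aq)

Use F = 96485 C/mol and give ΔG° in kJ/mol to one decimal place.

-1592.0 kJ/mol

As written, MnO₄⁻/Mn²⁺ is reduced (cathode) and Sn²⁺/Sn is oxidised (anode), so E°cell = (+1.53) − (-0.12) = +1.65 V.
Balancing electrons gives n = 10.
ΔG° = −nFE° = −(10)(96485)(+1.65) = -1,592,002 J = -1592.0 kJ/mol.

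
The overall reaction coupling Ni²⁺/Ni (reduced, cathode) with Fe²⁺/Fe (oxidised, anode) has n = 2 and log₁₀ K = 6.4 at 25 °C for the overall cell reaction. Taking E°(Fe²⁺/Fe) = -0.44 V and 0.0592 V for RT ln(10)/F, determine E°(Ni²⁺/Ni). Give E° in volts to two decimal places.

-0.25 V

E°cell = (0.0592/n)·log K = (0.0592/2)(6.4) = +0.189 V.
Since Ni²⁺/Ni is the cathode and Fe²⁺/Fe the anode, E°cell = E°(Ni²⁺/Ni) − E°(Fe²⁺/Fe).
So E°(Ni²⁺/Ni) = E°cell + E°(Fe²⁺/Fe) = +0.189 + (-0.44) = -0.25 V.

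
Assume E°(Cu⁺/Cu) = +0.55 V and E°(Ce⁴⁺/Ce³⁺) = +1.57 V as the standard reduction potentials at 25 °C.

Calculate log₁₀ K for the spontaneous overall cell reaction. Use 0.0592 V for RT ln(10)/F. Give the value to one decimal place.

Cathode: Ce⁴⁺/Ce³⁺; anode: Cu⁺/Cu. E°cell = +1.02 V, n = 1.
log K = nE°cell / 0.0592 = (1)(+1.02) / 0.0592 = 17.2.

17.2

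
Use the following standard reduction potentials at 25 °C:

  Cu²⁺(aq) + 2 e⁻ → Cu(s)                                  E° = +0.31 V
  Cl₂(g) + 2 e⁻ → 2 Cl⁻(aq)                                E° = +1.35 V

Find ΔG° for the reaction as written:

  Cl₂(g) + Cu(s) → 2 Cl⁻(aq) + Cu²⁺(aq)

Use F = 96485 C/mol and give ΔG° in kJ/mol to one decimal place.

-200.7 kJ/mol

As written, Cl₂/Cl⁻ is reduced (cathode) and Cu²⁺/Cu is oxidised (anode), so E°cell = (+1.35) − (+0.31) = +1.04 V.
Balancing electrons gives n = 2.
ΔG° = −nFE° = −(2)(96485)(+1.04) = -200,689 J = -200.7 kJ/mol.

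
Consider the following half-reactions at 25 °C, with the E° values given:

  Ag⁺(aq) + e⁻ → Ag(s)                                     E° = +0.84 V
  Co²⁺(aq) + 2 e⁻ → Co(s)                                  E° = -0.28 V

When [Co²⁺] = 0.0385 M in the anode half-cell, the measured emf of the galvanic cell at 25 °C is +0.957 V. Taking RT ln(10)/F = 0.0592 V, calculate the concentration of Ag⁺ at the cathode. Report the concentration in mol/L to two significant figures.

0.00035 M

Ag⁺/Ag is the cathode, Co²⁺/Co the anode: E°cell = +1.12 V, n = 2.
Overall reaction: 2 Ag⁺(aq) + Co(s) → 2 Ag(s) + Co²⁺(aq); Q = [Co²⁺]^1/[Ag⁺]^2.
From E = E° − (0.0592/n) log Q: log Q = (E° − E)·n/0.0592 = (+1.12 − (+0.957))·2/0.0592 = 5.5068.
So 2·log[Ag⁺] = 1·log(0.0385) − log Q = -1.4145 − (5.5068) = -6.9213; log[Ag⁺] = -6.9213 / 2 = -3.4606; [Ag⁺] = 10^(-3.4606) ≈ 0.00035 M.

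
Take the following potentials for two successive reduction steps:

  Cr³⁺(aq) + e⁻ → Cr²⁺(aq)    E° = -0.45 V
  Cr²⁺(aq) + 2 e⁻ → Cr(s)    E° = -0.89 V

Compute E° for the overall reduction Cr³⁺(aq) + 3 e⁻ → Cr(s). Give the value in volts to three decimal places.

Adding the free-energy changes (−nFE°) of the two steps gives −n₃FE°₃ = −n₁FE°₁ − n₂FE°₂.
E°₃ = (1×-0.45 + 2×-0.89) / 3 = (-2.230) / 3 = -0.743 V.

-0.743 V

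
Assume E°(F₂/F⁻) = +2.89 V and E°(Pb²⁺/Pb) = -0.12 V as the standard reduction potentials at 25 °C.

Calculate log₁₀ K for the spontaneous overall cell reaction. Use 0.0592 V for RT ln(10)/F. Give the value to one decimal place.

101.7

Cathode: F₂/F⁻; anode: Pb²⁺/Pb. E°cell = +3.01 V, n = 2.
log K = nE°cell / 0.0592 = (2)(+3.01) / 0.0592 = 101.7.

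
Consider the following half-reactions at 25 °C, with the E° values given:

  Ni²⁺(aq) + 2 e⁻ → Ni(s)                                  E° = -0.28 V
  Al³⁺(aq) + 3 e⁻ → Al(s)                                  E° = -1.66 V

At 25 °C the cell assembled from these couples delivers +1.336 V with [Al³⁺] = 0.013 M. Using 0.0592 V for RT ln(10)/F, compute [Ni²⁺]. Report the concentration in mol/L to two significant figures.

Ni²⁺/Ni is the cathode, Al³⁺/Al the anode: E°cell = +1.38 V, n = 6.
Overall reaction: 3 Ni²⁺(aq) + 2 Al(s) → 3 Ni(s) + 2 Al³⁺(aq); Q = [Al³⁺]^2/[Ni²⁺]^3.
From E = E° − (0.0592/n) log Q: log Q = (E° − E)·n/0.0592 = (+1.38 − (+1.336))·6/0.0592 = 4.4595.
So 3·log[Ni²⁺] = 2·log(0.013) − log Q = -3.7721 − (4.4595) = -8.2316; log[Ni²⁺] = -8.2316 / 3 = -2.7439; [Ni²⁺] = 10^(-2.7439) ≈ 0.0018 M.

0.0018 M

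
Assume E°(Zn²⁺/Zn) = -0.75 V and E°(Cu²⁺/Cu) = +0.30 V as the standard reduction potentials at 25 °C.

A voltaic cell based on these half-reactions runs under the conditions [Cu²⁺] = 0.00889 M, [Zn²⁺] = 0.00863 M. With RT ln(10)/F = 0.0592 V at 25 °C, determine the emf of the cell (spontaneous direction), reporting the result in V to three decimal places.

+1.050 V

Cu²⁺/Cu is the cathode (higher E°), Zn²⁺/Zn the anode: E°cell = +0.30 − (-0.75) = +1.05 V, n = 2.
Overall: Cu²⁺(aq) + Zn(s) → Cu(s) + Zn²⁺(aq)
Q = [Zn²⁺] / ([Cu²⁺]); log Q = -0.013.
E = E° − (0.0592/n) log Q = +1.05 − (0.0592/2)(-0.013) = +1.050 V.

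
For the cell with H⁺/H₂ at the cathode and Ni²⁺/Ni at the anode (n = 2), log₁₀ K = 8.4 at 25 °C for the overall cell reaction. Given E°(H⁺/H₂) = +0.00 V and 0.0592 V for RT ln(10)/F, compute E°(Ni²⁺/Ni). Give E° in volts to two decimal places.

E°cell = (0.0592/n)·log K = (0.0592/2)(8.4) = +0.249 V.
Since H⁺/H₂ is the cathode and Ni²⁺/Ni the anode, E°cell = E°(H⁺/H₂) − E°(Ni²⁺/Ni).
So E°(Ni²⁺/Ni) = E°(H⁺/H₂) − E°cell = (+0.00) − (+0.249) = -0.25 V.

-0.25 V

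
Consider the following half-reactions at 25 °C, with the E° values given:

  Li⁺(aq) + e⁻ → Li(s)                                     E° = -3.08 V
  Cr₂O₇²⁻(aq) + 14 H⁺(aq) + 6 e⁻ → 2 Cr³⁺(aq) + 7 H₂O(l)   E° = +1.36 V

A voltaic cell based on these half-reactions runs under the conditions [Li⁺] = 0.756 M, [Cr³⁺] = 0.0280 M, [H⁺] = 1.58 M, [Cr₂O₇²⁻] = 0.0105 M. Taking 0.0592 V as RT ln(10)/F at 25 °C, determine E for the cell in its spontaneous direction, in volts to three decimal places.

+4.486 V

Cr₂O₇²⁻/Cr³⁺ is the cathode (higher E°), Li⁺/Li the anode: E°cell = +1.36 − (-3.08) = +4.44 V, n = 6.
Overall: Cr₂O₇²⁻(aq) + 14 H⁺(aq) + 6 Li(s) → 2 Cr³⁺(aq) + 7 H₂O(l) + 6 Li⁺(aq)
Q = [Cr³⁺]^2·[Li⁺]^6 / ([Cr₂O₇²⁻]·[H⁺]^14); log Q = -4.637.
E = E° − (0.0592/n) log Q = +4.44 − (0.0592/6)(-4.637) = +4.486 V.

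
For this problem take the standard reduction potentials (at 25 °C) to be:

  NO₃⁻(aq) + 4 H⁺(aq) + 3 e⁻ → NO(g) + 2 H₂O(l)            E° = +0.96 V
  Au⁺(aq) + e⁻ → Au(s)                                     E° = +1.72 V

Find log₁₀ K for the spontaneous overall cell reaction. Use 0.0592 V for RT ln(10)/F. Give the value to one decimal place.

Cathode: Au⁺/Au; anode: NO₃⁻/NO. E°cell = +0.76 V, n = 3.
log K = nE°cell / 0.0592 = (3)(+0.76) / 0.0592 = 38.5.

38.5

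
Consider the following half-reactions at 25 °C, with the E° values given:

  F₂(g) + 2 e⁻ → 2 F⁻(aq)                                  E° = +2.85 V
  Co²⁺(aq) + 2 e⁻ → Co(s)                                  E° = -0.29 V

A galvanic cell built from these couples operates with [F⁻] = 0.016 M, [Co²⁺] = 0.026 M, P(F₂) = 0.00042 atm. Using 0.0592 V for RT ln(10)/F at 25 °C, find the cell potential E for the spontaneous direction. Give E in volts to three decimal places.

+3.193 V

F₂/F⁻ is the cathode (higher E°), Co²⁺/Co the anode: E°cell = +2.85 − (-0.29) = +3.14 V, n = 2.
Overall: F₂(g) + Co(s) → 2 F⁻(aq) + Co²⁺(aq)
Q = [F⁻]^2·[Co²⁺] / (P(F₂)); log Q = -1.800.
E = E° − (0.0592/n) log Q = +3.14 − (0.0592/2)(-1.800) = +3.193 V.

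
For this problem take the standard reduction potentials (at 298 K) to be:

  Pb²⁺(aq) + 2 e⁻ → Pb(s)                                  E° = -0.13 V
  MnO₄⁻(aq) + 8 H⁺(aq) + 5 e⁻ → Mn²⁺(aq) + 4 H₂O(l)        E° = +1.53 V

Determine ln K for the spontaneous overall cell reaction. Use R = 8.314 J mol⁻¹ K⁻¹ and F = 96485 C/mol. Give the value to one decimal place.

Cathode: MnO₄⁻/Mn²⁺; anode: Pb²⁺/Pb. E°cell = (+1.53) − (-0.13) = +1.66 V, with n = 10.
ΔG° = −nFE° = −RT ln K, so ln K = nFE°/(RT) = (10)(96485)(+1.66) / ((8.314)(298)) = 646.460.

646.5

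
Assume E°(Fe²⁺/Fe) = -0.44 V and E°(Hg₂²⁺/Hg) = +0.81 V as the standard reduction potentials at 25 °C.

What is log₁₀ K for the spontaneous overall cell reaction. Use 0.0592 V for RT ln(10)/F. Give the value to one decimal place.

42.2

Cathode: Hg₂²⁺/Hg; anode: Fe²⁺/Fe. E°cell = +1.25 V, n = 2.
log K = nE°cell / 0.0592 = (2)(+1.25) / 0.0592 = 42.2.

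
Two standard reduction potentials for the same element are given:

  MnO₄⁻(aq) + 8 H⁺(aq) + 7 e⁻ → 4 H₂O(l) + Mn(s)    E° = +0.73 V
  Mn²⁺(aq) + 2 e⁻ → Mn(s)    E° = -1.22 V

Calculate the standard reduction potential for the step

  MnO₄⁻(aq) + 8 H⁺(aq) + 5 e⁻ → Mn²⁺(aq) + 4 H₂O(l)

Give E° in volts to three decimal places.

+1.510 V

Sequential free energies add, so n₃E°₃ = n₁E°₁ + n₂E°₂.
With n₃ = 7, and the known step contributing 2×(-1.22) V, the unknown satisfies 5·E° = 7×(+0.73) − 2×(-1.22) = +7.550.
E° = +7.550 / 5 = +1.510 V.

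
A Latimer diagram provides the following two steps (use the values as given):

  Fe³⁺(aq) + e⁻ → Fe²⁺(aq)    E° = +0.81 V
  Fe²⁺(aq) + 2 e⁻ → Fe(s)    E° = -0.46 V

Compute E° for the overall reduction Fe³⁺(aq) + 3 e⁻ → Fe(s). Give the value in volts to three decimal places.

Adding the free-energy changes (−nFE°) of the two steps gives −n₃FE°₃ = −n₁FE°₁ − n₂FE°₂.
E°₃ = (1×+0.81 + 2×-0.46) / 3 = (-0.110) / 3 = -0.037 V.

-0.037 V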